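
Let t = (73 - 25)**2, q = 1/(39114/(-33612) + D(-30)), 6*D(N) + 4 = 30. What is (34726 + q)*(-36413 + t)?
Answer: -63096059534900/53269 ≈ -1.1845e+9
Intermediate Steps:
D(N) = 13/3 (D(N) = -2/3 + (1/6)*30 = -2/3 + 5 = 13/3)
q = 16806/53269 (q = 1/(39114/(-33612) + 13/3) = 1/(39114*(-1/33612) + 13/3) = 1/(-6519/5602 + 13/3) = 1/(53269/16806) = 16806/53269 ≈ 0.31549)
t = 2304 (t = 48**2 = 2304)
(34726 + q)*(-36413 + t) = (34726 + 16806/53269)*(-36413 + 2304) = (1849836100/53269)*(-34109) = -63096059534900/53269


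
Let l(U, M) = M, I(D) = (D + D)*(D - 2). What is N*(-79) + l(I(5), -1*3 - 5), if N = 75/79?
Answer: -83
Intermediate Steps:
I(D) = 2*D*(-2 + D) (I(D) = (2*D)*(-2 + D) = 2*D*(-2 + D))
N = 75/79 (N = 75*(1/79) = 75/79 ≈ 0.94937)
N*(-79) + l(I(5), -1*3 - 5) = (75/79)*(-79) + (-1*3 - 5) = -75 + (-3 - 5) = -75 - 8 = -83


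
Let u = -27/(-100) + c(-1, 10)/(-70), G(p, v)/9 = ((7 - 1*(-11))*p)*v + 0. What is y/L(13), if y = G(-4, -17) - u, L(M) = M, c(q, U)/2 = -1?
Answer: 7710991/9100 ≈ 847.36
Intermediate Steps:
c(q, U) = -2 (c(q, U) = 2*(-1) = -2)
G(p, v) = 162*p*v (G(p, v) = 9*(((7 - 1*(-11))*p)*v + 0) = 9*(((7 + 11)*p)*v + 0) = 9*((18*p)*v + 0) = 9*(18*p*v + 0) = 9*(18*p*v) = 162*p*v)
u = 209/700 (u = -27/(-100) - 2/(-70) = -27*(-1/100) - 2*(-1/70) = 27/100 + 1/35 = 209/700 ≈ 0.29857)
y = 7710991/700 (y = 162*(-4)*(-17) - 1*209/700 = 11016 - 209/700 = 7710991/700 ≈ 11016.)
y/L(13) = (7710991/700)/13 = (7710991/700)*(1/13) = 7710991/9100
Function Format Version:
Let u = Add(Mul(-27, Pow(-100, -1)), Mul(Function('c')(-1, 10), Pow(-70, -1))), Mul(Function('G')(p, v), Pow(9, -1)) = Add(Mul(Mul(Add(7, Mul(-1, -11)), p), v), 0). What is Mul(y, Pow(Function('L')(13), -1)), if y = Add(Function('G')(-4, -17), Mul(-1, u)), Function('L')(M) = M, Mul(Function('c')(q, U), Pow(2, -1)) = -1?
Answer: Rational(7710991, 9100) ≈ 847.36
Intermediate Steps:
Function('c')(q, U) = -2 (Function('c')(q, U) = Mul(2, -1) = -2)
Function('G')(p, v) = Mul(162, p, v) (Function('G')(p, v) = Mul(9, Add(Mul(Mul(Add(7, Mul(-1, -11)), p), v), 0)) = Mul(9, Add(Mul(Mul(Add(7, 11), p), v), 0)) = Mul(9, Add(Mul(Mul(18, p), v), 0)) = Mul(9, Add(Mul(18, p, v), 0)) = Mul(9, Mul(18, p, v)) = Mul(162, p, v))
u = Rational(209, 700) (u = Add(Mul(-27, Pow(-100, -1)), Mul(-2, Pow(-70, -1))) = Add(Mul(-27, Rational(-1, 100)), Mul(-2, Rational(-1, 70))) = Add(Rational(27, 100), Rational(1, 35)) = Rational(209, 700) ≈ 0.29857)
y = Rational(7710991, 700) (y = Add(Mul(162, -4, -17), Mul(-1, Rational(209, 700))) = Add(11016, Rational(-209, 700)) = Rational(7710991, 700) ≈ 11016.)
Mul(y, Pow(Function('L')(13), -1)) = Mul(Rational(7710991, 700), Pow(13, -1)) = Mul(Rational(7710991, 700), Rational(1, 13)) = Rational(7710991, 9100)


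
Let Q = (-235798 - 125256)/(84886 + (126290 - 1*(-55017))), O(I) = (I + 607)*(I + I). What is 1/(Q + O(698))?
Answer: 266193/484944722486 ≈ 5.4891e-7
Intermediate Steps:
O(I) = 2*I*(607 + I) (O(I) = (607 + I)*(2*I) = 2*I*(607 + I))
Q = -361054/266193 (Q = -361054/(84886 + (126290 + 55017)) = -361054/(84886 + 181307) = -361054/266193 ≈ -1.3564)
1/(Q + O(698)) = 1/(-361054/266193 + 2*698*(607 + 698)) = 1/(-361054/266193 + 2*698*1305) = 1/(-361054/266193 + 1821780) = 1/(484944722486/266193) = 266193/484944722486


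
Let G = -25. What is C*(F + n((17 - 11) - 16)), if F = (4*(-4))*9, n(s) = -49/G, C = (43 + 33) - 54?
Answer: -78122/25 ≈ -3124.9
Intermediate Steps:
C = 22 (C = 76 - 54 = 22)
n(s) = 49/25 (n(s) = -49/(-25) = -49*(-1/25) = 49/25)
F = -144 (F = -16*9 = -144)
C*(F + n((17 - 11) - 16)) = 22*(-144 + 49/25) = 22*(-3551/25) = -78122/25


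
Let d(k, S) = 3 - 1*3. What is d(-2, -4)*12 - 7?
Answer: -7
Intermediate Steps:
d(k, S) = 0 (d(k, S) = 3 - 3 = 0)
d(-2, -4)*12 - 7 = 0*12 - 7 = 0 - 7 = -7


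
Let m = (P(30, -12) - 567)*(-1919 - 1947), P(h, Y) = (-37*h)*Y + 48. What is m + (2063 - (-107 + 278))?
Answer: -49486774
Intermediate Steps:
P(h, Y) = 48 - 37*Y*h (P(h, Y) = -37*Y*h + 48 = 48 - 37*Y*h)
m = -49488666 (m = ((48 - 37*(-12)*30) - 567)*(-1919 - 1947) = ((48 + 13320) - 567)*(-3866) = (13368 - 567)*(-3866) = 12801*(-3866) = -49488666)
m + (2063 - (-107 + 278)) = -49488666 + (2063 - (-107 + 278)) = -49488666 + (2063 - 1*171) = -49488666 + (2063 - 171) = -49488666 + 1892 = -49486774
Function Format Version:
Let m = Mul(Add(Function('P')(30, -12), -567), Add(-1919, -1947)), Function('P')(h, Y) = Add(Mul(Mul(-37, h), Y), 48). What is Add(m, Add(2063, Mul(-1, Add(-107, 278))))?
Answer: -49486774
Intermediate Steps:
Function('P')(h, Y) = Add(48, Mul(-37, Y, h)) (Function('P')(h, Y) = Add(Mul(-37, Y, h), 48) = Add(48, Mul(-37, Y, h)))
m = -49488666 (m = Mul(Add(Add(48, Mul(-37, -12, 30)), -567), Add(-1919, -1947)) = Mul(Add(Add(48, 13320), -567), -3866) = Mul(Add(13368, -567), -3866) = Mul(12801, -3866) = -49488666)
Add(m, Add(2063, Mul(-1, Add(-107, 278)))) = Add(-49488666, Add(2063, Mul(-1, Add(-107, 278)))) = Add(-49488666, Add(2063, Mul(-1, 171))) = Add(-49488666, Add(2063, -171)) = Add(-49488666, 1892) = -49486774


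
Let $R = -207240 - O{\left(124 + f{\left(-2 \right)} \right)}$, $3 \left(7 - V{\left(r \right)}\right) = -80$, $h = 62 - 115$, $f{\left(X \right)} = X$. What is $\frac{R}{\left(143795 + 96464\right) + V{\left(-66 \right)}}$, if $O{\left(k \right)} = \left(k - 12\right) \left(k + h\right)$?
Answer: $- \frac{322245}{360439} \approx -0.89403$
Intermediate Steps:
$h = -53$ ($h = 62 - 115 = -53$)
$V{\left(r \right)} = \frac{101}{3}$ ($V{\left(r \right)} = 7 - - \frac{80}{3} = 7 + \frac{80}{3} = \frac{101}{3}$)
$O{\left(k \right)} = \left(-53 + k\right) \left(-12 + k\right)$ ($O{\left(k \right)} = \left(k - 12\right) \left(k - 53\right) = \left(-12 + k\right) \left(-53 + k\right) = \left(-53 + k\right) \left(-12 + k\right)$)
$R = -214830$ ($R = -207240 - \left(636 + \left(124 - 2\right)^{2} - 65 \left(124 - 2\right)\right) = -207240 - \left(636 + 122^{2} - 7930\right) = -207240 - \left(636 + 14884 - 7930\right) = -207240 - 7590 = -214830$)
$\frac{R}{\left(143795 + 96464\right) + V{\left(-66 \right)}} = - \frac{214830}{\left(143795 + 96464\right) + \frac{101}{3}} = - \frac{214830}{240259 + \frac{101}{3}} = - \frac{214830}{\frac{720878}{3}} = \left(-214830\right) \frac{3}{720878} = - \frac{322245}{360439}$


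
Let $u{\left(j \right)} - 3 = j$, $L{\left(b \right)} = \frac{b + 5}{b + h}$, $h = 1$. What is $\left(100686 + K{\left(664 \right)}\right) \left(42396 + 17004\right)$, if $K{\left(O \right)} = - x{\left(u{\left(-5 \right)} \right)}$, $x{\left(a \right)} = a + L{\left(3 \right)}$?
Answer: $5980748400$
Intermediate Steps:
$L{\left(b \right)} = \frac{5 + b}{1 + b}$ ($L{\left(b \right)} = \frac{b + 5}{b + 1} = \frac{5 + b}{1 + b}$)
$u{\left(j \right)} = 3 + j$
$x{\left(a \right)} = 2 + a$ ($x{\left(a \right)} = a + \frac{5 + 3}{1 + 3} = a + \frac{1}{4} \cdot 8 = a + 2 = 2 + a$)
$K{\left(O \right)} = 0$ ($K{\left(O \right)} = - (2 + \left(3 - 5\right)) = - (2 - 2) = \left(-1\right) 0 = 0$)
$\left(100686 + K{\left(664 \right)}\right) \left(42396 + 17004\right) = \left(100686 + 0\right) \left(42396 + 17004\right) = 100686 \cdot 59400 = 5980748400$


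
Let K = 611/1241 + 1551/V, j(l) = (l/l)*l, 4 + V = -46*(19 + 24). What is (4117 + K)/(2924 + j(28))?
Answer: 10125714665/7260922224 ≈ 1.3946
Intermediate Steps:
V = -1982 (V = -4 - 46*(19 + 24) = -4 - 46*43 = -4 - 1978 = -1982)
j(l) = l (j(l) = 1*l = l)
K = -713789/2459662 (K = 611/1241 + 1551/(-1982) = 611*(1/1241) + 1551*(-1/1982) = 611/1241 - 1551/1982 = -713789/2459662 ≈ -0.29020)
(4117 + K)/(2924 + j(28)) = (4117 - 713789/2459662)/(2924 + 28) = (10125714665/2459662)/2952 = (10125714665/2459662)*(1/2952) = 10125714665/7260922224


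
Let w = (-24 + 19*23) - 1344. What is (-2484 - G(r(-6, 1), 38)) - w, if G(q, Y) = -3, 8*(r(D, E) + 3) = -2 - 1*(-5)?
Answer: -1550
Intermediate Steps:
r(D, E) = -21/8 (r(D, E) = -3 + (-2 - 1*(-5))/8 = -3 + (-2 + 5)/8 = -3 + (1/8)*3 = -3 + 3/8 = -21/8)
w = -931 (w = (-24 + 437) - 1344 = 413 - 1344 = -931)
(-2484 - G(r(-6, 1), 38)) - w = (-2484 - 1*(-3)) - 1*(-931) = (-2484 + 3) + 931 = -2481 + 931 = -1550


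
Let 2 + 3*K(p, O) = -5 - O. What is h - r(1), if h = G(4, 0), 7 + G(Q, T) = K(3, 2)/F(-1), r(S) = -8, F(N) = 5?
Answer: 2/5 ≈ 0.40000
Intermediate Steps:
K(p, O) = -7/3 - O/3 (K(p, O) = -2/3 + (-5 - O)/3 = -2/3 + (-5/3 - O/3) = -7/3 - O/3)
G(Q, T) = -38/5 (G(Q, T) = -7 + (-7/3 - 1/3*2)/5 = -7 + (-7/3 - 2/3)*(1/5) = -7 - 3*1/5 = -7 - 3/5 = -38/5)
h = -38/5 ≈ -7.6000
h - r(1) = -38/5 - 1*(-8) = -38/5 + 8 = 2/5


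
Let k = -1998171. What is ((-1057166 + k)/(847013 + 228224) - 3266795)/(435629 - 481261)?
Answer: 109768184711/1533287962 ≈ 71.590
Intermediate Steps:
((-1057166 + k)/(847013 + 228224) - 3266795)/(435629 - 481261) = ((-1057166 - 1998171)/(847013 + 228224) - 3266795)/(435629 - 481261) = (-3055337/1075237 - 3266795)/(-45632) = (-3055337*1/1075237 - 3266795)*(-1/45632) = (-3055337/1075237 - 3266795)*(-1/45632) = -3512581910752/1075237*(-1/45632) = 109768184711/1533287962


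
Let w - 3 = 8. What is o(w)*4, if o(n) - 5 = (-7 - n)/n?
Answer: 148/11 ≈ 13.455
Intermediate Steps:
w = 11 (w = 3 + 8 = 11)
o(n) = 5 + (-7 - n)/n
o(w)*4 = (4 - 7/11)*4 = (37/11)*4 = 148/11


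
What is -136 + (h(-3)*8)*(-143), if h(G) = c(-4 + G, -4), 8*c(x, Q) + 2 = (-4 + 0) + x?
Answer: 1723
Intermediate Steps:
c(x, Q) = -¾ + x/8 (c(x, Q) = -¼ + ((-4 + 0) + x)/8 = -¼ + (-4 + x)/8 = -¼ + (-½ + x/8) = -¾ + x/8)
h(G) = -5/4 + G/8 (h(G) = -¾ + (-4 + G)/8 = -¾ + (-½ + G/8) = -5/4 + G/8)
-136 + (h(-3)*8)*(-143) = -136 + ((-5/4 + (⅛)*(-3))*8)*(-143) = -136 + ((-5/4 - 3/8)*8)*(-143) = -136 - 13/8*8*(-143) = -136 - 13*(-143) = -136 + 1859 = 1723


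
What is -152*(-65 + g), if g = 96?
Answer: -4712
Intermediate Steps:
-152*(-65 + g) = -152*(-65 + 96) = -152*31 = -4712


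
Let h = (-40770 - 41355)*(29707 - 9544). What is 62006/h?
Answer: -62006/1655886375 ≈ -3.7446e-5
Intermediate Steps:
h = -1655886375 (h = -82125*20163 = -1655886375)
62006/h = 62006/(-1655886375) = 62006*(-1/1655886375) = -62006/1655886375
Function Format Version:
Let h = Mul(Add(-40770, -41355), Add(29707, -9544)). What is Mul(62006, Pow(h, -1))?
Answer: Rational(-62006, 1655886375) ≈ -3.7446e-5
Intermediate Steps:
h = -1655886375 (h = Mul(-82125, 20163) = -1655886375)
Mul(62006, Pow(h, -1)) = Mul(62006, Pow(-1655886375, -1)) = Mul(62006, Rational(-1, 1655886375)) = Rational(-62006, 1655886375)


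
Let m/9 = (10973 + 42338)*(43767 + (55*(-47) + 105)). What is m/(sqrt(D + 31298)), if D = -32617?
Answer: -19809461313*I*sqrt(1319)/1319 ≈ -5.4544e+8*I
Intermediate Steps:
m = 19809461313 (m = 9*((10973 + 42338)*(43767 + (55*(-47) + 105))) = 9*(53311*(43767 + (-2585 + 105))) = 9*(53311*(43767 - 2480)) = 9*(53311*41287) = 9*2201051257 = 19809461313)
m/(sqrt(D + 31298)) = 19809461313/(sqrt(-32617 + 31298)) = 19809461313/(sqrt(-1319)) = 19809461313/((I*sqrt(1319))) = 19809461313*(-I*sqrt(1319)/1319) = -19809461313*I*sqrt(1319)/1319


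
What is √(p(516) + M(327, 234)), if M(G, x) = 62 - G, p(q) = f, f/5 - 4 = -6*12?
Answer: 11*I*√5 ≈ 24.597*I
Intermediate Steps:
f = -340 (f = 20 + 5*(-6*12) = 20 + 5*(-72) = 20 - 360 = -340)
p(q) = -340
√(p(516) + M(327, 234)) = √(-340 + (62 - 1*327)) = √(-340 + (62 - 327)) = √(-340 - 265) = √(-605) = 11*I*√5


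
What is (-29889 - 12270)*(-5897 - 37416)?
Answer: 1826032767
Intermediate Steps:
(-29889 - 12270)*(-5897 - 37416) = -42159*(-43313) = 1826032767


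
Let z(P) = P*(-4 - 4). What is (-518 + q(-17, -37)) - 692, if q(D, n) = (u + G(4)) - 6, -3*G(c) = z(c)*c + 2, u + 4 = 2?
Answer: -1176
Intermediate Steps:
u = -2 (u = -4 + 2 = -2)
z(P) = -8*P (z(P) = P*(-8) = -8*P)
G(c) = -⅔ + 8*c²/3 (G(c) = -((-8*c)*c + 2)/3 = -(-8*c² + 2)/3 = -(2 - 8*c²)/3 = -⅔ + 8*c²/3)
q(D, n) = 34 (q(D, n) = (-2 + (-⅔ + (8/3)*4²)) - 6 = (-2 + (-⅔ + (8/3)*16)) - 6 = (-2 + (-⅔ + 128/3)) - 6 = (-2 + 42) - 6 = 40 - 6 = 34)
(-518 + q(-17, -37)) - 692 = (-518 + 34) - 692 = -484 - 692 = -1176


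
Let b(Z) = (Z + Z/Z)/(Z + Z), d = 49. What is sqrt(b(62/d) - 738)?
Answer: I*sqrt(2833431)/62 ≈ 27.15*I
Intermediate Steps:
b(Z) = (1 + Z)/(2*Z) (b(Z) = (Z + 1)/((2*Z)) = (1 + Z)*(1/(2*Z)) = (1 + Z)/(2*Z))
sqrt(b(62/d) - 738) = sqrt((1 + 62/49)/(2*((62/49))) - 738) = sqrt((1 + 62*(1/49))/(2*((62*(1/49)))) - 738) = sqrt((1 + 62/49)/(2*(62/49)) - 738) = sqrt((1/2)*(49/62)*(111/49) - 738) = sqrt(111/124 - 738) = sqrt(-91401/124) = I*sqrt(2833431)/62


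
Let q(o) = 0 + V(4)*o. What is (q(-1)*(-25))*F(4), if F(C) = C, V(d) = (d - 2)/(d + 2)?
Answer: 100/3 ≈ 33.333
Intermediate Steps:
V(d) = (-2 + d)/(2 + d)
q(o) = o/3 (q(o) = 0 + ((-2 + 4)/(2 + 4))*o = 0 + (2/6)*o = 0 + ((⅙)*2)*o = 0 + o/3 = o/3)
(q(-1)*(-25))*F(4) = (((⅓)*(-1))*(-25))*4 = -⅓*(-25)*4 = (25/3)*4 = 100/3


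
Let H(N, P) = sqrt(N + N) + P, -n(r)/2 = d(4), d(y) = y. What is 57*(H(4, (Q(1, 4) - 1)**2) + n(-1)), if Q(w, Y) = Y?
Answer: 57 + 114*sqrt(2) ≈ 218.22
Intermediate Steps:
n(r) = -8 (n(r) = -2*4 = -8)
H(N, P) = P + sqrt(2)*sqrt(N) (H(N, P) = sqrt(2*N) + P = sqrt(2)*sqrt(N) + P = P + sqrt(2)*sqrt(N))
57*(H(4, (Q(1, 4) - 1)**2) + n(-1)) = 57*(((4 - 1)**2 + sqrt(2)*sqrt(4)) - 8) = 57*((3**2 + sqrt(2)*2) - 8) = 57*((9 + 2*sqrt(2)) - 8) = 57*(1 + 2*sqrt(2)) = 57 + 114*sqrt(2)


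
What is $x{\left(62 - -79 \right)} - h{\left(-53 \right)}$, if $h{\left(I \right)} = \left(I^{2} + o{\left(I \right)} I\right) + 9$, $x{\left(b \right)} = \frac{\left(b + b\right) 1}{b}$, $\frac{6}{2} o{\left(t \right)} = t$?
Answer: $- \frac{11257}{3} \approx -3752.3$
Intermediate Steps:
$o{\left(t \right)} = \frac{t}{3}$
$x{\left(b \right)} = 2$ ($x{\left(b \right)} = \frac{2 b 1}{b} = \frac{2 b}{b} = 2$)
$h{\left(I \right)} = 9 + \frac{4 I^{2}}{3}$ ($h{\left(I \right)} = \left(I^{2} + \frac{I}{3} I\right) + 9 = \left(I^{2} + \frac{I^{2}}{3}\right) + 9 = \frac{4 I^{2}}{3} + 9 = 9 + \frac{4 I^{2}}{3}$)
$x{\left(62 - -79 \right)} - h{\left(-53 \right)} = 2 - \left(9 + \frac{4 \left(-53\right)^{2}}{3}\right) = 2 - \left(9 + \frac{4}{3} \cdot 2809\right) = 2 - \left(9 + \frac{11236}{3}\right) = 2 - \frac{11263}{3} = - \frac{11257}{3}$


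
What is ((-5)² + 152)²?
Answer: 31329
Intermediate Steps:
((-5)² + 152)² = (25 + 152)² = 177² = 31329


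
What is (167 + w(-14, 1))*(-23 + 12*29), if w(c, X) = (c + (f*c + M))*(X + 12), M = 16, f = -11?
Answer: 713375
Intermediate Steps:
w(c, X) = (12 + X)*(16 - 10*c) (w(c, X) = (c + (-11*c + 16))*(X + 12) = (c + (16 - 11*c))*(12 + X) = (16 - 10*c)*(12 + X) = (12 + X)*(16 - 10*c))
(167 + w(-14, 1))*(-23 + 12*29) = (167 + (192 - 120*(-14) + 16*1 - 10*1*(-14)))*(-23 + 12*29) = (167 + (192 + 1680 + 16 + 140))*(-23 + 348) = (167 + 2028)*325 = 2195*325 = 713375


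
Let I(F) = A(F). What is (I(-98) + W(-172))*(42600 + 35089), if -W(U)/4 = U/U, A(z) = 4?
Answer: 0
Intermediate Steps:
I(F) = 4
W(U) = -4 (W(U) = -4*U/U = -4*1 = -4)
(I(-98) + W(-172))*(42600 + 35089) = (4 - 4)*(42600 + 35089) = 0*77689 = 0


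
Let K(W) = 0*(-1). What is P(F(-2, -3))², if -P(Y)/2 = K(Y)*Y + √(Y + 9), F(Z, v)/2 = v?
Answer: 12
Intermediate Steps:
F(Z, v) = 2*v
K(W) = 0
P(Y) = -2*√(9 + Y) (P(Y) = -2*(0*Y + √(Y + 9)) = -2*(0 + √(9 + Y)) = -2*√(9 + Y))
P(F(-2, -3))² = (-2*√(9 + 2*(-3)))² = (-2*√(9 - 6))² = (-2*√3)² = 12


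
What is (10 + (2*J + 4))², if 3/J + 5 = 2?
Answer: 144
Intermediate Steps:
J = -1 (J = 3/(-5 + 2) = 3/(-3) = 3*(-⅓) = -1)
(10 + (2*J + 4))² = (10 + (2*(-1) + 4))² = (10 + (-2 + 4))² = (10 + 2)² = 12² = 144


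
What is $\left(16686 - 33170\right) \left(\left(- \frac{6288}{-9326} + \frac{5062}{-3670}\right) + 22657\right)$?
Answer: $- \frac{3195604174621248}{8556605} \approx -3.7347 \cdot 10^{8}$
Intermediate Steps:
$\left(16686 - 33170\right) \left(\left(- \frac{6288}{-9326} + \frac{5062}{-3670}\right) + 22657\right) = - 16484 \left(\left(\left(-6288\right) \left(- \frac{1}{9326}\right) + 5062 \left(- \frac{1}{3670}\right)\right) + 22657\right) = - 16484 \left(\left(\frac{3144}{4663} - \frac{2531}{1835}\right) + 22657\right) = - 16484 \left(- \frac{6032813}{8556605} + 22657\right) = \left(-16484\right) \frac{193860966672}{8556605} = - \frac{3195604174621248}{8556605}$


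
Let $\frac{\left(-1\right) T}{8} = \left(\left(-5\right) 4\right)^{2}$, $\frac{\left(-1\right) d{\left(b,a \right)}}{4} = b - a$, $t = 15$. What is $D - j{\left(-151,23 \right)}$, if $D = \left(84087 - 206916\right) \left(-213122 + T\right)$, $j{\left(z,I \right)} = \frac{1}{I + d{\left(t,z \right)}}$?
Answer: $\frac{17031764175259}{641} \approx 2.6571 \cdot 10^{10}$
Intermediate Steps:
$d{\left(b,a \right)} = - 4 b + 4 a$ ($d{\left(b,a \right)} = - 4 \left(b - a\right) = - 4 b + 4 a$)
$j{\left(z,I \right)} = \frac{1}{-60 + I + 4 z}$ ($j{\left(z,I \right)} = \frac{1}{I + \left(\left(-4\right) 15 + 4 z\right)} = \frac{1}{I + \left(-60 + 4 z\right)} = \frac{1}{-60 + I + 4 z}$)
$T = -3200$ ($T = - 8 \left(\left(-5\right) 4\right)^{2} = - 8 \left(-20\right)^{2} = \left(-8\right) 400 = -3200$)
$D = 26570614938$ ($D = \left(84087 - 206916\right) \left(-213122 - 3200\right) = \left(-122829\right) \left(-216322\right) = 26570614938$)
$D - j{\left(-151,23 \right)} = 26570614938 - \frac{1}{-60 + 23 + 4 \left(-151\right)} = 26570614938 - \frac{1}{-60 + 23 - 604} = 26570614938 - \frac{1}{-641} = 26570614938 - - \frac{1}{641} = 26570614938 + \frac{1}{641} = \frac{17031764175259}{641}$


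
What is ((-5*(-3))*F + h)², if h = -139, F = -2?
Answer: 28561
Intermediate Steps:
((-5*(-3))*F + h)² = (-5*(-3)*(-2) - 139)² = (15*(-2) - 139)² = (-30 - 139)² = (-169)² = 28561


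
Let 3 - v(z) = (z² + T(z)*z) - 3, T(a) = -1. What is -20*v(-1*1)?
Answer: -80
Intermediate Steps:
v(z) = 6 + z - z² (v(z) = 3 - ((z² - z) - 3) = 3 - (-3 + z² - z) = 3 + (3 + z - z²) = 6 + z - z²)
-20*v(-1*1) = -20*(6 - 1*1 - (-1*1)²) = -20*(6 - 1 - 1*(-1)²) = -20*(6 - 1 - 1*1) = -20*(6 - 1 - 1) = -20*4 = -80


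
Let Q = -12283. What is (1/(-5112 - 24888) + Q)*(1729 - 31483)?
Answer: 1827341914959/5000 ≈ 3.6547e+8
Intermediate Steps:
(1/(-5112 - 24888) + Q)*(1729 - 31483) = (1/(-5112 - 24888) - 12283)*(1729 - 31483) = (1/(-30000) - 12283)*(-29754) = (-1/30000 - 12283)*(-29754) = -368490001/30000*(-29754) = 1827341914959/5000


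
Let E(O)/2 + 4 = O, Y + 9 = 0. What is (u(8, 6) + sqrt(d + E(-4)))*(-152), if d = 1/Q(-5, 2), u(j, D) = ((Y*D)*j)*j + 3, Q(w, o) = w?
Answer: 524856 - 1368*I*sqrt(5)/5 ≈ 5.2486e+5 - 611.79*I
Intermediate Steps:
Y = -9 (Y = -9 + 0 = -9)
E(O) = -8 + 2*O
u(j, D) = 3 - 9*D*j**2 (u(j, D) = ((-9*D)*j)*j + 3 = (-9*D*j)*j + 3 = -9*D*j**2 + 3 = 3 - 9*D*j**2)
d = -1/5 (d = 1/(-5) = -1/5 ≈ -0.20000)
(u(8, 6) + sqrt(d + E(-4)))*(-152) = ((3 - 9*6*8**2) + sqrt(-1/5 + (-8 + 2*(-4))))*(-152) = ((3 - 9*6*64) + sqrt(-1/5 + (-8 - 8)))*(-152) = ((3 - 3456) + sqrt(-1/5 - 16))*(-152) = (-3453 + sqrt(-81/5))*(-152) = (-3453 + 9*I*sqrt(5)/5)*(-152) = 524856 - 1368*I*sqrt(5)/5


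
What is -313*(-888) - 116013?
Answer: 161931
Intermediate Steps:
-313*(-888) - 116013 = 277944 - 116013 = 161931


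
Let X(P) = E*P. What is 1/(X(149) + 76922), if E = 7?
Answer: 1/77965 ≈ 1.2826e-5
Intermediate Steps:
X(P) = 7*P
1/(X(149) + 76922) = 1/(7*149 + 76922) = 1/(1043 + 76922) = 1/77965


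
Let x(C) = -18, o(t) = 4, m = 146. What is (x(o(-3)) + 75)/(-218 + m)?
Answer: -19/24 ≈ -0.79167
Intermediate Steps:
(x(o(-3)) + 75)/(-218 + m) = (-18 + 75)/(-218 + 146) = 57/(-72) = 57*(-1/72) = -19/24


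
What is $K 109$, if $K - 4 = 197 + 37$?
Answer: $25942$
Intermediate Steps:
$K = 238$ ($K = 4 + \left(197 + 37\right) = 4 + 234 = 238$)
$K 109 = 238 \cdot 109 = 25942$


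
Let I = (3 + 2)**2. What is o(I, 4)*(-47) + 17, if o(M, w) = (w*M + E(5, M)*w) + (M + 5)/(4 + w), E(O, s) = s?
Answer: -38237/4 ≈ -9559.3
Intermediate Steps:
I = 25 (I = 5**2 = 25)
o(M, w) = (5 + M)/(4 + w) + 2*M*w (o(M, w) = (w*M + M*w) + (M + 5)/(4 + w) = (M*w + M*w) + (5 + M)/(4 + w) = 2*M*w + (5 + M)/(4 + w) = (5 + M)/(4 + w) + 2*M*w)
o(I, 4)*(-47) + 17 = ((5 + 25 + 2*25*4**2 + 8*25*4)/(4 + 4))*(-47) + 17 = ((5 + 25 + 2*25*16 + 800)/8)*(-47) + 17 = ((5 + 25 + 800 + 800)/8)*(-47) + 17 = ((1/8)*1630)*(-47) + 17 = (815/4)*(-47) + 17 = -38305/4 + 17 = -38237/4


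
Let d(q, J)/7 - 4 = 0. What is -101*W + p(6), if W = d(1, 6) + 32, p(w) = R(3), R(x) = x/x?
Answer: -6059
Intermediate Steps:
d(q, J) = 28 (d(q, J) = 28 + 7*0 = 28 + 0 = 28)
R(x) = 1
p(w) = 1
W = 60 (W = 28 + 32 = 60)
-101*W + p(6) = -101*60 + 1 = -6060 + 1 = -6059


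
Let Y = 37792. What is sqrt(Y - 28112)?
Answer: 44*sqrt(5) ≈ 98.387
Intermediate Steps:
sqrt(Y - 28112) = sqrt(37792 - 28112) = sqrt(9680) = 44*sqrt(5)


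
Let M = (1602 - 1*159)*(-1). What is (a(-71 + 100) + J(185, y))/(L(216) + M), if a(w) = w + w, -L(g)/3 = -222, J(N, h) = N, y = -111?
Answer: -81/259 ≈ -0.31274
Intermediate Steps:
L(g) = 666 (L(g) = -3*(-222) = 666)
a(w) = 2*w
M = -1443 (M = (1602 - 159)*(-1) = 1443*(-1) = -1443)
(a(-71 + 100) + J(185, y))/(L(216) + M) = (2*(-71 + 100) + 185)/(666 - 1443) = (2*29 + 185)/(-777) = (58 + 185)*(-1/777) = 243*(-1/777) = -81/259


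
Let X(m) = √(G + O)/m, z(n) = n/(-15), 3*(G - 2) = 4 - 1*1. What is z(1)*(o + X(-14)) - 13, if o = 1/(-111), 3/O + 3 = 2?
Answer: -21644/1665 ≈ -12.999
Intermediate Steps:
O = -3 (O = 3/(-3 + 2) = 3/(-1) = 3*(-1) = -3)
G = 3 (G = 2 + (4 - 1*1)/3 = 2 + (4 - 1)/3 = 2 + (⅓)*3 = 2 + 1 = 3)
z(n) = -n/15 (z(n) = n*(-1/15) = -n/15)
X(m) = 0 (X(m) = √(3 - 3)/m = √0/m = 0/m = 0)
o = -1/111 ≈ -0.0090090
z(1)*(o + X(-14)) - 13 = (-1/15*1)*(-1/111 + 0) - 13 = -1/15*(-1/111) - 13 = 1/1665 - 13 = -21644/1665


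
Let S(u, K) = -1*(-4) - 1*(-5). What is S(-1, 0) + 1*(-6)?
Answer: 3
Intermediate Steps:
S(u, K) = 9 (S(u, K) = 4 + 5 = 9)
S(-1, 0) + 1*(-6) = 9 + 1*(-6) = 9 - 6 = 3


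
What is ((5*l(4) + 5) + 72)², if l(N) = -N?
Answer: 3249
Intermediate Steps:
((5*l(4) + 5) + 72)² = ((5*(-1*4) + 5) + 72)² = ((5*(-4) + 5) + 72)² = ((-20 + 5) + 72)² = (-15 + 72)² = 57² = 3249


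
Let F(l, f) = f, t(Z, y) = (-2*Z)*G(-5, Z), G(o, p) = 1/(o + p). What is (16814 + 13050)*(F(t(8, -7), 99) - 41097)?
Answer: -1224364272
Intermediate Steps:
t(Z, y) = -2*Z/(-5 + Z) (t(Z, y) = (-2*Z)/(-5 + Z) = -2*Z/(-5 + Z))
(16814 + 13050)*(F(t(8, -7), 99) - 41097) = (16814 + 13050)*(99 - 41097) = 29864*(-40998) = -1224364272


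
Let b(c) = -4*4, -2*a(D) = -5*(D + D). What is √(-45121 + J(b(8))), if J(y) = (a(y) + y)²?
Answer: I*√35905 ≈ 189.49*I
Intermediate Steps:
a(D) = 5*D (a(D) = -(-5)*(D + D)/2 = -(-5)*2*D/2 = -(-5)*D = 5*D)
b(c) = -16
J(y) = 36*y² (J(y) = (5*y + y)² = (6*y)² = 36*y²)
√(-45121 + J(b(8))) = √(-45121 + 36*(-16)²) = √(-45121 + 36*256) = √(-45121 + 9216) = √(-35905) = I*√35905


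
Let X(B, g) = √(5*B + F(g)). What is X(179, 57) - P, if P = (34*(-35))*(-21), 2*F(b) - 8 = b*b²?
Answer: -24990 + √373982/2 ≈ -24684.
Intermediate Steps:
F(b) = 4 + b³/2 (F(b) = 4 + (b*b²)/2 = 4 + b³/2)
X(B, g) = √(4 + g³/2 + 5*B) (X(B, g) = √(5*B + (4 + g³/2)) = √(4 + g³/2 + 5*B))
P = 24990 (P = -1190*(-21) = 24990)
X(179, 57) - P = √(16 + 2*57³ + 20*179)/2 - 1*24990 = √(16 + 2*185193 + 3580)/2 - 24990 = √(16 + 370386 + 3580)/2 - 24990 = √373982/2 - 24990 = -24990 + √373982/2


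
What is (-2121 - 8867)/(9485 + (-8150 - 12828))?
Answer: 10988/11493 ≈ 0.95606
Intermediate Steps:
(-2121 - 8867)/(9485 + (-8150 - 12828)) = -10988/(9485 - 20978) = -10988/(-11493) = -10988*(-1/11493) = 10988/11493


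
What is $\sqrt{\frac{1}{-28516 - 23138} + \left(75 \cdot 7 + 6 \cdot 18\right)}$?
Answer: $\frac{\sqrt{1688929856574}}{51654} \approx 25.159$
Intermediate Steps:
$\sqrt{\frac{1}{-28516 - 23138} + \left(75 \cdot 7 + 6 \cdot 18\right)} = \sqrt{\frac{1}{-28516 - 23138} + \left(525 + 108\right)} = \sqrt{\frac{1}{-28516 - 23138} + 633} = \sqrt{\frac{1}{-51654} + 633} = \sqrt{- \frac{1}{51654} + 633} = \sqrt{\frac{32696981}{51654}} = \frac{\sqrt{1688929856574}}{51654}$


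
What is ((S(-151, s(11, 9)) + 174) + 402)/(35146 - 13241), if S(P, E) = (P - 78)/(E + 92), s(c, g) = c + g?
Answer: 64283/2453360 ≈ 0.026202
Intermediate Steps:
S(P, E) = (-78 + P)/(92 + E)
((S(-151, s(11, 9)) + 174) + 402)/(35146 - 13241) = (((-78 - 151)/(92 + (11 + 9)) + 174) + 402)/(35146 - 13241) = ((-229/(92 + 20) + 174) + 402)/21905 = ((-229/112 + 174) + 402)*(1/21905) = (19259/112 + 402)*(1/21905) = (64283/112)*(1/21905) = 64283/2453360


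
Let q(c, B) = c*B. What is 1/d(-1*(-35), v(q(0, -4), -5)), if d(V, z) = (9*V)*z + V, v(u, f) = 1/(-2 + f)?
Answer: -1/10 ≈ -0.10000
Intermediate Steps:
q(c, B) = B*c
d(V, z) = V + 9*V*z (d(V, z) = 9*V*z + V = V + 9*V*z)
1/d(-1*(-35), v(q(0, -4), -5)) = 1/((-1*(-35))*(1 + 9/(-2 - 5))) = 1/(35*(1 + 9/(-7))) = 1/(35*(1 + 9*(-1/7))) = 1/(35*(1 - 9/7)) = 1/(35*(-2/7)) = 1/(-10) = -1/10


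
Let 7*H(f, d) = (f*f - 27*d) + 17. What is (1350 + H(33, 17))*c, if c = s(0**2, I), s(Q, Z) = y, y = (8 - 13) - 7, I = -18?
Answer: -121164/7 ≈ -17309.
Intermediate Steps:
H(f, d) = 17/7 - 27*d/7 + f**2/7 (H(f, d) = ((f*f - 27*d) + 17)/7 = ((f**2 - 27*d) + 17)/7 = (17 + f**2 - 27*d)/7 = 17/7 - 27*d/7 + f**2/7)
y = -12 (y = -5 - 7 = -12)
s(Q, Z) = -12
c = -12
(1350 + H(33, 17))*c = (1350 + (17/7 - 27/7*17 + (1/7)*33**2))*(-12) = (1350 + (17/7 - 459/7 + (1/7)*1089))*(-12) = (1350 + (17/7 - 459/7 + 1089/7))*(-12) = (1350 + 647/7)*(-12) = (10097/7)*(-12) = -121164/7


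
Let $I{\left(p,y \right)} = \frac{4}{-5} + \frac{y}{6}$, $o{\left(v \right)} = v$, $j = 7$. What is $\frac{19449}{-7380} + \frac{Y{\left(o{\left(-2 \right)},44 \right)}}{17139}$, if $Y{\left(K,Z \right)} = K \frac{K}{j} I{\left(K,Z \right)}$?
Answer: $- \frac{111102953}{42161940} \approx -2.6351$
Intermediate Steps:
$I{\left(p,y \right)} = - \frac{4}{5} + \frac{y}{6}$ ($I{\left(p,y \right)} = 4 \left(- \frac{1}{5}\right) + y \frac{1}{6} = - \frac{4}{5} + \frac{y}{6}$)
$Y{\left(K,Z \right)} = \frac{K^{2} \left(- \frac{4}{5} + \frac{Z}{6}\right)}{7}$ ($Y{\left(K,Z \right)} = K \frac{K}{7} \left(- \frac{4}{5} + \frac{Z}{6}\right) = \frac{K^{2}}{7} \left(- \frac{4}{5} + \frac{Z}{6}\right) = \frac{K^{2} \left(- \frac{4}{5} + \frac{Z}{6}\right)}{7}$)
$\frac{19449}{-7380} + \frac{Y{\left(o{\left(-2 \right)},44 \right)}}{17139} = \frac{19449}{-7380} + \frac{\frac{1}{210} \left(-2\right)^{2} \left(-24 + 5 \cdot 44\right)}{17139} = 19449 \left(- \frac{1}{7380}\right) + \frac{1}{210} \cdot 4 \left(-24 + 220\right) \frac{1}{17139} = - \frac{2161}{820} + \frac{1}{210} \cdot 4 \cdot 196 \cdot \frac{1}{17139} = - \frac{2161}{820} + \frac{56}{15} \cdot \frac{1}{17139} = - \frac{2161}{820} + \frac{56}{257085} = - \frac{111102953}{42161940}$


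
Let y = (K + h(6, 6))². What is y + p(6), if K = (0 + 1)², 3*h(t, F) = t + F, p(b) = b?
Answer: 31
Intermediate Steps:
h(t, F) = F/3 + t/3 (h(t, F) = (t + F)/3 = (F + t)/3 = F/3 + t/3)
K = 1 (K = 1² = 1)
y = 25 (y = (1 + ((⅓)*6 + (⅓)*6))² = (1 + (2 + 2))² = (1 + 4)² = 5² = 25)
y + p(6) = 25 + 6 = 31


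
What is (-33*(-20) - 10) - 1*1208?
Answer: -558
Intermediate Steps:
(-33*(-20) - 10) - 1*1208 = (660 - 10) - 1208 = 650 - 1208 = -558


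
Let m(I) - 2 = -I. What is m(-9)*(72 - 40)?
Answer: 352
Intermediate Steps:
m(I) = 2 - I
m(-9)*(72 - 40) = (2 - 1*(-9))*(72 - 40) = (2 + 9)*32 = 11*32 = 352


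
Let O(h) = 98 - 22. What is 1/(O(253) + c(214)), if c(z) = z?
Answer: 1/290 ≈ 0.0034483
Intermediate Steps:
O(h) = 76
1/(O(253) + c(214)) = 1/(76 + 214) = 1/290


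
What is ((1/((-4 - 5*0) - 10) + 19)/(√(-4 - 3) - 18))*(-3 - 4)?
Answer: 2385/331 + 265*I*√7/662 ≈ 7.2054 + 1.0591*I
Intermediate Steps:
((1/((-4 - 5*0) - 10) + 19)/(√(-4 - 3) - 18))*(-3 - 4) = ((1/((-4 + 0) - 10) + 19)/(√(-7) - 18))*(-7) = ((1/(-4 - 10) + 19)/(I*√7 - 18))*(-7) = ((1/(-14) + 19)/(-18 + I*√7))*(-7) = ((-1/14 + 19)/(-18 + I*√7))*(-7) = (265/(14*(-18 + I*√7)))*(-7) = -265/(2*(-18 + I*√7))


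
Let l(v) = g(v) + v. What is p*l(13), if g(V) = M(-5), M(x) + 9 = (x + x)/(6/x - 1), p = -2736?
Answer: -257184/11 ≈ -23380.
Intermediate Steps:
M(x) = -9 + 2*x/(-1 + 6/x) (M(x) = -9 + (x + x)/(6/x - 1) = -9 + (2*x)/(-1 + 6/x) = -9 + 2*x/(-1 + 6/x))
g(V) = -49/11 (g(V) = (54 - 9*(-5) - 2*(-5)**2)/(-6 - 5) = (54 + 45 - 2*25)/(-11) = -(54 + 45 - 50)/11 = -1/11*49 = -49/11)
l(v) = -49/11 + v
p*l(13) = -2736*(-49/11 + 13) = -2736*94/11 = -257184/11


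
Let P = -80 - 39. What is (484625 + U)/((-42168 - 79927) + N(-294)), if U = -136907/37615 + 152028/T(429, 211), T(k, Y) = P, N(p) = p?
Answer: -2163536330472/547835805965 ≈ -3.9492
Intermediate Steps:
P = -119
T(k, Y) = -119
U = -5734825153/4476185 (U = -136907/37615 + 152028/(-119) = -136907*1/37615 + 152028*(-1/119) = -136907/37615 - 152028/119 = -5734825153/4476185 ≈ -1281.2)
(484625 + U)/((-42168 - 79927) + N(-294)) = (484625 - 5734825153/4476185)/((-42168 - 79927) - 294) = 2163536330472/(4476185*(-122095 - 294)) = (2163536330472/4476185)/(-122389) = (2163536330472/4476185)*(-1/122389) = -2163536330472/547835805965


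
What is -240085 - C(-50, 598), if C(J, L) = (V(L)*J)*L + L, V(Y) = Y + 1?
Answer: 17669417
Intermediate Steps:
V(Y) = 1 + Y
C(J, L) = L + J*L*(1 + L) (C(J, L) = ((1 + L)*J)*L + L = (J*(1 + L))*L + L = J*L*(1 + L) + L = L + J*L*(1 + L))
-240085 - C(-50, 598) = -240085 - 598*(1 - 50*(1 + 598)) = -240085 - 598*(1 - 50*599) = -240085 - 598*(1 - 29950) = -240085 - 598*(-29949) = -240085 - 1*(-17909502) = -240085 + 17909502 = 17669417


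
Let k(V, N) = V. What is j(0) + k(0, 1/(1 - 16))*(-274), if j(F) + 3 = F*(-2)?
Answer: -3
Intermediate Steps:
j(F) = -3 - 2*F (j(F) = -3 + F*(-2) = -3 - 2*F)
j(0) + k(0, 1/(1 - 16))*(-274) = (-3 - 2*0) + 0*(-274) = (-3 + 0) + 0 = -3 + 0 = -3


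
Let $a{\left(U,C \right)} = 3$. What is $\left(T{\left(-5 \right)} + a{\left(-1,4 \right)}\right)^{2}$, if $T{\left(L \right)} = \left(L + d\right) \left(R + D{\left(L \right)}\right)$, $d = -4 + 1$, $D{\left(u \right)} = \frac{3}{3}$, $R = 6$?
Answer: $2809$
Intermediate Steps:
$D{\left(u \right)} = 1$ ($D{\left(u \right)} = 3 \cdot \frac{1}{3} = 1$)
$d = -3$
$T{\left(L \right)} = -21 + 7 L$ ($T{\left(L \right)} = \left(L - 3\right) \left(6 + 1\right) = \left(-3 + L\right) 7 = -21 + 7 L$)
$\left(T{\left(-5 \right)} + a{\left(-1,4 \right)}\right)^{2} = \left(\left(-21 + 7 \left(-5\right)\right) + 3\right)^{2} = \left(\left(-21 - 35\right) + 3\right)^{2} = \left(-56 + 3\right)^{2} = \left(-53\right)^{2} = 2809$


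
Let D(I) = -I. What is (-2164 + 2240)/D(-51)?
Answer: 76/51 ≈ 1.4902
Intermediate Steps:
(-2164 + 2240)/D(-51) = (-2164 + 2240)/((-1*(-51))) = 76/51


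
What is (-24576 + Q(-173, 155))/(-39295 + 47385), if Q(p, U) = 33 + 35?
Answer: -12254/4045 ≈ -3.0294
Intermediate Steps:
Q(p, U) = 68
(-24576 + Q(-173, 155))/(-39295 + 47385) = (-24576 + 68)/(-39295 + 47385) = -24508/8090 = -24508*1/8090 = -12254/4045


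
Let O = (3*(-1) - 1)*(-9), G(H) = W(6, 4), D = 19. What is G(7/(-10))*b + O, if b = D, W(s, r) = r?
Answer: 112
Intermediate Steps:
G(H) = 4
O = 36 (O = (-3 - 1)*(-9) = -4*(-9) = 36)
b = 19
G(7/(-10))*b + O = 4*19 + 36 = 76 + 36 = 112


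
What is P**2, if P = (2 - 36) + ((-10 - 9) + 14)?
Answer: 1521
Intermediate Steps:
P = -39 (P = -34 + (-19 + 14) = -34 - 5 = -39)
P**2 = (-39)**2 = 1521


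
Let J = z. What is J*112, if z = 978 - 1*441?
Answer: 60144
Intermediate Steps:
z = 537 (z = 978 - 441 = 537)
J = 537
J*112 = 537*112 = 60144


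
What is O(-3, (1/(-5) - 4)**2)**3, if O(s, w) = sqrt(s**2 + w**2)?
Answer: 600318*sqrt(22234)/15625 ≈ 5728.9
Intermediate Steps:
O(-3, (1/(-5) - 4)**2)**3 = (sqrt((-3)**2 + ((1/(-5) - 4)**2)**2))**3 = (sqrt(9 + ((-1/5 - 4)**2)**2))**3 = (sqrt(9 + ((-21/5)**2)**2))**3 = (sqrt(9 + (441/25)**2))**3 = (sqrt(9 + 194481/625))**3 = (sqrt(200106/625))**3 = (3*sqrt(22234)/25)**3 = 600318*sqrt(22234)/15625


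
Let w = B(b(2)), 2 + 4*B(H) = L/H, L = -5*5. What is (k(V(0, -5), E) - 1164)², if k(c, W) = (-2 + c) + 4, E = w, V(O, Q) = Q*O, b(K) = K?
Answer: 1350244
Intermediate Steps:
L = -25
V(O, Q) = O*Q
B(H) = -½ - 25/(4*H) (B(H) = -½ + (-25/H)/4 = -½ - 25/(4*H))
w = -29/8 (w = (¼)*(-25 - 2*2)/2 = (¼)*(½)*(-25 - 4) = (¼)*(½)*(-29) = -29/8 ≈ -3.6250)
E = -29/8 ≈ -3.6250
k(c, W) = 2 + c
(k(V(0, -5), E) - 1164)² = ((2 + 0*(-5)) - 1164)² = ((2 + 0) - 1164)² = (2 - 1164)² = (-1162)² = 1350244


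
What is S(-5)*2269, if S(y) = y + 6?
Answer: 2269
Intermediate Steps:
S(y) = 6 + y
S(-5)*2269 = (6 - 5)*2269 = 1*2269 = 2269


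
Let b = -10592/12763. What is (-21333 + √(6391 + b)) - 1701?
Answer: -23034 + √1040921448383/12763 ≈ -22954.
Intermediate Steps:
b = -10592/12763 (b = -10592*1/12763 = -10592/12763 ≈ -0.82990)
(-21333 + √(6391 + b)) - 1701 = (-21333 + √(6391 - 10592/12763)) - 1701 = (-21333 + √(81557741/12763)) - 1701 = (-21333 + √1040921448383/12763) - 1701 = -23034 + √1040921448383/12763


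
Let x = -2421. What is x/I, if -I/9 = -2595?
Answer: -269/2595 ≈ -0.10366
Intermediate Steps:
I = 23355 (I = -9*(-2595) = 23355)
x/I = -2421/23355 = -2421*1/23355 = -269/2595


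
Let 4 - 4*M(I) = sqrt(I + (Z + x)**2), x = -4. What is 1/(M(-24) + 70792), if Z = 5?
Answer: 1132688/80186381607 + 4*I*sqrt(23)/80186381607 ≈ 1.4126e-5 + 2.3923e-10*I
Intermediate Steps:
M(I) = 1 - sqrt(1 + I)/4 (M(I) = 1 - sqrt(I + (5 - 4)**2)/4 = 1 - sqrt(I + 1**2)/4 = 1 - sqrt(I + 1)/4 = 1 - sqrt(1 + I)/4)
1/(M(-24) + 70792) = 1/((1 - sqrt(1 - 24)/4) + 70792) = 1/((1 - I*sqrt(23)/4) + 70792) = 1/(70793 - I*sqrt(23)/4)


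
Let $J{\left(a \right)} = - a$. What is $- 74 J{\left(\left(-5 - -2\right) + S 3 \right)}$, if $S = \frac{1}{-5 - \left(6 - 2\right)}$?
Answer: $- \frac{740}{3} \approx -246.67$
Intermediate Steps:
$S = - \frac{1}{9}$ ($S = \frac{1}{-5 - 4} = \frac{1}{-9} = - \frac{1}{9} \approx -0.11111$)
$- 74 J{\left(\left(-5 - -2\right) + S 3 \right)} = - 74 \left(- (\left(-5 - -2\right) - \frac{1}{3})\right) = - 74 \left(- (\left(-5 + 2\right) - \frac{1}{3})\right) = - 74 \left(- (-3 - \frac{1}{3})\right) = - 74 \left(\left(-1\right) \left(- \frac{10}{3}\right)\right) = \left(-74\right) \frac{10}{3} = - \frac{740}{3}$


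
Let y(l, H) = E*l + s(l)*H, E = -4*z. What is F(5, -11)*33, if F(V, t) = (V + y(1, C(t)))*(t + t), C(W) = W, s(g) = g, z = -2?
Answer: -1452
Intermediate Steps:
E = 8 (E = -4*(-2) = 8)
y(l, H) = 8*l + H*l (y(l, H) = 8*l + l*H = 8*l + H*l)
F(V, t) = 2*t*(8 + V + t) (F(V, t) = (V + 1*(8 + t))*(t + t) = (V + (8 + t))*(2*t) = (8 + V + t)*(2*t) = 2*t*(8 + V + t))
F(5, -11)*33 = (2*(-11)*(8 + 5 - 11))*33 = (2*(-11)*2)*33 = -44*33 = -1452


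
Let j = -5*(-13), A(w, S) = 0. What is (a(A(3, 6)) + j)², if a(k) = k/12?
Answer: 4225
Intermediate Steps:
j = 65
a(k) = k/12 (a(k) = k*(1/12) = k/12)
(a(A(3, 6)) + j)² = ((1/12)*0 + 65)² = (0 + 65)² = 65² = 4225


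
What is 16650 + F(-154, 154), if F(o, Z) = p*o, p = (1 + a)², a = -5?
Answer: 14186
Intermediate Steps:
p = 16 (p = (1 - 5)² = (-4)² = 16)
F(o, Z) = 16*o
16650 + F(-154, 154) = 16650 + 16*(-154) = 16650 - 2464 = 14186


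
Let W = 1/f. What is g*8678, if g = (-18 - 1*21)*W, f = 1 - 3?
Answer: 169221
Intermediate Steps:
f = -2
W = -½ (W = 1/(-2) = -½ ≈ -0.50000)
g = 39/2 (g = (-18 - 1*21)*(-½) = (-18 - 21)*(-½) = -39*(-½) = 39/2 ≈ 19.500)
g*8678 = (39/2)*8678 = 169221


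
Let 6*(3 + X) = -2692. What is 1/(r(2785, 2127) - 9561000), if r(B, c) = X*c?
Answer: -1/10521695 ≈ -9.5042e-8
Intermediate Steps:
X = -1355/3 (X = -3 + (⅙)*(-2692) = -3 - 1346/3 = -1355/3 ≈ -451.67)
r(B, c) = -1355*c/3
1/(r(2785, 2127) - 9561000) = 1/(-1355/3*2127 - 9561000) = 1/(-960695 - 9561000) = 1/(-10521695) = -1/10521695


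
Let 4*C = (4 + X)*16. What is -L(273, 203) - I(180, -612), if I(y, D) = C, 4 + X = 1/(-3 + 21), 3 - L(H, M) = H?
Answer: 2428/9 ≈ 269.78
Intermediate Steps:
L(H, M) = 3 - H
X = -71/18 (X = -4 + 1/(-3 + 21) = -4 + 1/18 = -71/18 ≈ -3.9444)
C = 2/9 (C = ((4 - 71/18)*16)/4 = ((1/18)*16)/4 = (1/4)*(8/9) = 2/9 ≈ 0.22222)
I(y, D) = 2/9
-L(273, 203) - I(180, -612) = -(3 - 1*273) - 1*2/9 = -(3 - 273) - 2/9 = -1*(-270) - 2/9 = 270 - 2/9 = 2428/9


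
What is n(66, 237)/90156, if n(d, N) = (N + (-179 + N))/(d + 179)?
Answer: 59/4417644 ≈ 1.3356e-5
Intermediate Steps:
n(d, N) = (-179 + 2*N)/(179 + d)
n(66, 237)/90156 = ((-179 + 2*237)/(179 + 66))/90156 = ((-179 + 474)/245)*(1/90156) = ((1/245)*295)*(1/90156) = (59/49)*(1/90156) = 59/4417644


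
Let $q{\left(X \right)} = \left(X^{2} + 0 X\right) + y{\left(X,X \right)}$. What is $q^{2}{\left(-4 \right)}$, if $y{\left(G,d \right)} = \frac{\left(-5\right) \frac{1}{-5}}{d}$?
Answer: $\frac{3969}{16} \approx 248.06$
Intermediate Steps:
$y{\left(G,d \right)} = \frac{1}{d}$ ($y{\left(G,d \right)} = \frac{\left(-5\right) \left(- \frac{1}{5}\right)}{d} = 1 \frac{1}{d} = \frac{1}{d}$)
$q{\left(X \right)} = \frac{1}{X} + X^{2}$ ($q{\left(X \right)} = \left(X^{2} + 0 X\right) + \frac{1}{X} = \left(X^{2} + 0\right) + \frac{1}{X} = X^{2} + \frac{1}{X} = \frac{1}{X} + X^{2}$)
$q^{2}{\left(-4 \right)} = \left(\frac{1 + \left(-4\right)^{3}}{-4}\right)^{2} = \left(- \frac{1 - 64}{4}\right)^{2} = \left(\left(- \frac{1}{4}\right) \left(-63\right)\right)^{2} = \left(\frac{63}{4}\right)^{2} = \frac{3969}{16}$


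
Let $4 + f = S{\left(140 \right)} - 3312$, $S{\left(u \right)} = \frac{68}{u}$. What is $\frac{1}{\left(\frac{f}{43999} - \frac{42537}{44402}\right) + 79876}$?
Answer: $\frac{68377525930}{5461652603152189} \approx 1.252 \cdot 10^{-5}$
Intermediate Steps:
$f = - \frac{116043}{35}$ ($f = -4 + \left(\frac{68}{140} - 3312\right) = -4 + \left(68 \cdot \frac{1}{140} - 3312\right) = -4 + \left(\frac{17}{35} - 3312\right) = -4 - \frac{115903}{35} = - \frac{116043}{35} \approx -3315.5$)
$\frac{1}{\left(\frac{f}{43999} - \frac{42537}{44402}\right) + 79876} = \frac{1}{\left(- \frac{116043}{35 \cdot 43999} - \frac{42537}{44402}\right) + 79876} = \frac{1}{\left(\left(- \frac{116043}{35}\right) \frac{1}{43999} - \frac{42537}{44402}\right) + 79876} = \frac{1}{\left(- \frac{116043}{1539965} - \frac{42537}{44402}\right) + 79876} = \frac{1}{- \frac{70658032491}{68377525930} + 79876} = \frac{1}{\frac{5461652603152189}{68377525930}} = \frac{68377525930}{5461652603152189}$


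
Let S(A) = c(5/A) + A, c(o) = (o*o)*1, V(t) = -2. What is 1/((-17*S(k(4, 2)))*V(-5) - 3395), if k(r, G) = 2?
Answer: -2/6229 ≈ -0.00032108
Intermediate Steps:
c(o) = o² (c(o) = o²*1 = o²)
S(A) = A + 25/A² (S(A) = (5/A)² + A = 25/A² + A = A + 25/A²)
1/((-17*S(k(4, 2)))*V(-5) - 3395) = 1/(-17*(2 + 25/2²)*(-2) - 3395) = 1/(-17*(2 + 25*(¼))*(-2) - 3395) = 1/(-17*(2 + 25/4)*(-2) - 3395) = 1/(-17*33/4*(-2) - 3395) = 1/(-561/4*(-2) - 3395) = 1/(561/2 - 3395) = 1/(-6229/2) = -2/6229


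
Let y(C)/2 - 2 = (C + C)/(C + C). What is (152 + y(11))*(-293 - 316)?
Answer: -96222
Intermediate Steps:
y(C) = 6 (y(C) = 4 + 2*((C + C)/(C + C)) = 4 + 2*((2*C)/((2*C))) = 4 + 2*((2*C)*(1/(2*C))) = 4 + 2*1 = 4 + 2 = 6)
(152 + y(11))*(-293 - 316) = (152 + 6)*(-293 - 316) = 158*(-609) = -96222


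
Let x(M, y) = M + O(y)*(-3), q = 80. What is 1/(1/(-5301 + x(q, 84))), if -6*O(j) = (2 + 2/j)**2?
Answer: -18412463/3528 ≈ -5219.0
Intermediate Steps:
O(j) = -(2 + 2/j)**2/6
x(M, y) = M + 2*(1 + y)**2/y**2 (x(M, y) = M - 2*(1 + y)**2/(3*y**2)*(-3) = M + 2*(1 + y)**2/y**2)
1/(1/(-5301 + x(q, 84))) = 1/(1/(-5301 + (80 + 2*(1 + 84)**2/84**2))) = 1/(1/(-5301 + (80 + 2*(1/7056)*85**2))) = 1/(1/(-5301 + (80 + 2*(1/7056)*7225))) = 1/(1/(-5301 + (80 + 7225/3528))) = 1/(1/(-5301 + 289465/3528)) = 1/(1/(-18412463/3528)) = 1/(-3528/18412463) = -18412463/3528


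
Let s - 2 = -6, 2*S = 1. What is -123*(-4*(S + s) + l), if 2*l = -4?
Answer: -1476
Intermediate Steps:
S = ½ (S = (½)*1 = ½ ≈ 0.50000)
s = -4 (s = 2 - 6 = -4)
l = -2 (l = (½)*(-4) = -2)
-123*(-4*(S + s) + l) = -123*(-4*(½ - 4) - 2) = -123*(-4*(-7/2) - 2) = -123*(14 - 2) = -123*12 = -1476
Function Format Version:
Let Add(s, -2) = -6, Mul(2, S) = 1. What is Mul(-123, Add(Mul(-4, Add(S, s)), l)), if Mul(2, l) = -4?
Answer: -1476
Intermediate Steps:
S = Rational(1, 2) (S = Mul(Rational(1, 2), 1) = Rational(1, 2) ≈ 0.50000)
s = -4 (s = Add(2, -6) = -4)
l = -2 (l = Mul(Rational(1, 2), -4) = -2)
Mul(-123, Add(Mul(-4, Add(S, s)), l)) = Mul(-123, Add(Mul(-4, Add(Rational(1, 2), -4)), -2)) = Mul(-123, Add(Mul(-4, Rational(-7, 2)), -2)) = Mul(-123, Add(14, -2)) = Mul(-123, 12) = -1476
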